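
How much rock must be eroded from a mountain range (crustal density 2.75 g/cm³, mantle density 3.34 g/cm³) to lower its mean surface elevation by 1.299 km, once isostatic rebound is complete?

7.35 km

Net drop Δ = e − u = e − e ρ_c/ρ_m = e (ρ_m − ρ_c)/ρ_m.
e = Δ ρ_m/(ρ_m − ρ_c) = 1.299 km × 3.34/0.59 = 7.35 km.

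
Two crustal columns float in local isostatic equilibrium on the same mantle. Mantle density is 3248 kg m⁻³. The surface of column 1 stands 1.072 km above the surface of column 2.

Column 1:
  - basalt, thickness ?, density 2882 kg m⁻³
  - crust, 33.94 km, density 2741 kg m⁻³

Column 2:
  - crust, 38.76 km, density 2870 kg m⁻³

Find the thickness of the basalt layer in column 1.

Take the compensation level at the base of the deeper column (depth z_c below the surface of column 1) and equate Σ ρ_i t_i down to z_c; mantle fills any gap and the z_c terms cancel.
Column 1: x×2882 + 33.94×2741 + (z_c − 33.94 − x)×3248
Column 2: 1.072×0 + 38.76×2870 + (z_c − 1.072 − 38.76)×3248
The z_c×3248 term appears on both sides and cancels. Collect the known terms of each column as K = Σ(ρt)_known − 3248 × (depth of known layers): K_1 = 93029.54 − 3248×33.94 = −17207.58; K_2 = 111241.2 − 3248×(1.072 + 38.76) = −18133.136.
Balance: K_1 − x×(3248 − 2882) = K_2, so x = (K_1 − K_2)/(3248 − 2882) = 925.556/366 = 2.53 km.

2.53 km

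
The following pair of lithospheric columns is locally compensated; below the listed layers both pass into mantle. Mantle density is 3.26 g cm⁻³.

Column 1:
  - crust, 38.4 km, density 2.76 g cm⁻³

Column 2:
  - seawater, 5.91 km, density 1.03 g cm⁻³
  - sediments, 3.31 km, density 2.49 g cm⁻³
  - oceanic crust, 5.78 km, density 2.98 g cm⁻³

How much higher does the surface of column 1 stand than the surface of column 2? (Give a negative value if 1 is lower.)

For any compensation level in the mantle, the mantle terms cancel and isostasy reduces to e = (Σt_1 − Σt_2) − (Σ(ρt)_1 − Σ(ρt)_2) / ρ_m.
Σt_1 = 38.4 km; Σt_2 = 15 km; Σ(ρt)_1 = 105.984; Σ(ρt)_2 = 31.5536 (in km·g cm⁻³).
e = (38.4 − 15) − (105.984 − 31.5536) / 3.26 = 0.569 km.

0.569 km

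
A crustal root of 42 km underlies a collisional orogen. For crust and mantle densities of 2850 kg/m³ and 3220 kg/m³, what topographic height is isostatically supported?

Balancing pressure at the compensation depth: ρ_c h = (ρ_m − ρ_c) r.
h = r (ρ_m − ρ_c) / ρ_c = 42 km × (3220 − 2850) / 2850 = 5.45 km.

5.45 km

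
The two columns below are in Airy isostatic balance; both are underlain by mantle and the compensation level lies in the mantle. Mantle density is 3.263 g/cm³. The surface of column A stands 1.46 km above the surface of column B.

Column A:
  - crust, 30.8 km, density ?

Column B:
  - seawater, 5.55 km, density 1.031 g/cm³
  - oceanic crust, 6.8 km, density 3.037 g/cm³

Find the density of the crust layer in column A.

Take the compensation level at the base of the deeper column (depth z_c below the surface of column A) and equate Σ ρ_i t_i down to z_c; mantle fills any gap and the z_c terms cancel.
Column A: 30.8×ρ + (z_c − 30.8)×3.263
Column B: 1.46×0 + 5.55×1.031 + 6.8×3.037 + (z_c − 1.46 − 12.35)×3.263
The z_c×3.263 term appears on both sides and cancels. Collect the known terms of each column as K = Σ(ρt)_known − 3.263 × (depth of known layers): K_A = 0 − 3.263×30.8 = −100.5004; K_B = 26.37365 − 3.263×(1.46 + 12.35) = −18.68838.
Balance: K_A + 30.8×ρ = K_B, so ρ = (K_B − K_A)/30.8 = 81.812/30.8 = 2.66 g/cm³.

2.66 g/cm³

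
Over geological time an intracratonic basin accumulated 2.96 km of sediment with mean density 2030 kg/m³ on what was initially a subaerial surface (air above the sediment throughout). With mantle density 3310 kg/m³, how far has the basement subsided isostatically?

1.82 km

Subaerial load: s = t ρ_sed / ρ_m = 2.96 km × 2030/3310 = 1.82 km.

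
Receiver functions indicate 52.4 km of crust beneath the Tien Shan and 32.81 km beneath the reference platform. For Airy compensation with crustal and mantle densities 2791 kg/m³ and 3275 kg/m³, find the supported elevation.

2.9 km

Excess crust Δ = 52.4 km − 32.81 km = 19.59 km, split between elevation h and root r with h + r = Δ.
Airy balance ρ_c h = (ρ_m − ρ_c) r gives r = h ρ_c/(ρ_m − ρ_c), so h (1 + ρ_c/(ρ_m − ρ_c)) = Δ, i.e. h = Δ (ρ_m − ρ_c)/ρ_m.
h = 19.59 km × 484/3275 = 2.9 km.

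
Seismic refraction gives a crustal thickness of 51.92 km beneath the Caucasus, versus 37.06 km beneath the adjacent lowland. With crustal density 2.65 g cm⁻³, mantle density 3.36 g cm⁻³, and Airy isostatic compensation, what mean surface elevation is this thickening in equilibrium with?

Excess crust Δ = 51.92 km − 37.06 km = 14.86 km, split between elevation h and root r with h + r = Δ.
Airy balance ρ_c h = (ρ_m − ρ_c) r gives r = h ρ_c/(ρ_m − ρ_c), so h (1 + ρ_c/(ρ_m − ρ_c)) = Δ, i.e. h = Δ (ρ_m − ρ_c)/ρ_m.
h = 14.86 km × 0.71/3.36 = 3.14 km.

3.14 km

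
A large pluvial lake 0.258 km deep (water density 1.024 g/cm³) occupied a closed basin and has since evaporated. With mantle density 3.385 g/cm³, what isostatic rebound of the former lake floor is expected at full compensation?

u = d ρ_w/ρ_m = 0.258 km × 1.024/3.385 = 0.078 km.

0.078 km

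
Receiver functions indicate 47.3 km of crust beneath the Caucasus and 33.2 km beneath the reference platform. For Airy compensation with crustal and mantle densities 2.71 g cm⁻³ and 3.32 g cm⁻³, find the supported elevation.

Excess crust Δ = 47.3 km − 33.2 km = 14.1 km, split between elevation h and root r with h + r = Δ.
Airy balance ρ_c h = (ρ_m − ρ_c) r gives r = h ρ_c/(ρ_m − ρ_c), so h (1 + ρ_c/(ρ_m − ρ_c)) = Δ, i.e. h = Δ (ρ_m − ρ_c)/ρ_m.
h = 14.1 km × 0.61/3.32 = 2.59 km.

2.59 km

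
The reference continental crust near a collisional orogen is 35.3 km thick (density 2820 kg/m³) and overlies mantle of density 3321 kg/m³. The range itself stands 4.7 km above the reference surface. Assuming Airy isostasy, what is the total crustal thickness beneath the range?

66.5 km

Root depth r = h ρ_c / (ρ_m − ρ_c) = 4.7 km × 2820 / 501 = 26.46 km.
Total thickness = T + h + r = 35.3 km + 4.7 km + 26.46 km = 66.5 km.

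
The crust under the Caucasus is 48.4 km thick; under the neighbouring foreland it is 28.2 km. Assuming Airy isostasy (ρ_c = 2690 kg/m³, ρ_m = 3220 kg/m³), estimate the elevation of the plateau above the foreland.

3.32 km

Excess crust Δ = 48.4 km − 28.2 km = 20.2 km, split between elevation h and root r with h + r = Δ.
Airy balance ρ_c h = (ρ_m − ρ_c) r gives r = h ρ_c/(ρ_m − ρ_c), so h (1 + ρ_c/(ρ_m − ρ_c)) = Δ, i.e. h = Δ (ρ_m − ρ_c)/ρ_m.
h = 20.2 km × 530/3220 = 3.32 km.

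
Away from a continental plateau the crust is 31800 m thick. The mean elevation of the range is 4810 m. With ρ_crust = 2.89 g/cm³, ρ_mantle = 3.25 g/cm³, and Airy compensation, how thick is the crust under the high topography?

75200 m

Root depth r = h ρ_c / (ρ_m − ρ_c) = 4810 m × 2.89 / 0.36 = 38610 m.
Total thickness = T + h + r = 31800 m + 4810 m + 38610 m = 75200 m.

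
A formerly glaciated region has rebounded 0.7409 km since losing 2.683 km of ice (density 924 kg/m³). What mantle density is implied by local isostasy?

3350 kg/m³

ρ_m = ρ_ice t / u = 924 × 2.683 km/0.7409 km = 3350 kg/m³.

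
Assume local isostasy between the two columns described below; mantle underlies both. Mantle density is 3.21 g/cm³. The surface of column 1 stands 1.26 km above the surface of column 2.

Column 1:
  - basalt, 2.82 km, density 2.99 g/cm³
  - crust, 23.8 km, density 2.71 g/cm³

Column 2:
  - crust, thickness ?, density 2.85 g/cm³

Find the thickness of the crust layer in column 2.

Take the compensation level at the base of the deeper column (depth z_c below the surface of column 1) and equate Σ ρ_i t_i down to z_c; mantle fills any gap and the z_c terms cancel.
Column 1: 2.82×2.99 + 23.8×2.71 + (z_c − 26.62)×3.21
Column 2: 1.26×0 + x×2.85 + (z_c − 1.26 − 0 − x)×3.21
The z_c×3.21 term appears on both sides and cancels. Collect the known terms of each column as K = Σ(ρt)_known − 3.21 × (depth of known layers): K_1 = 72.9298 − 3.21×26.62 = −12.5204; K_2 = 0 − 3.21×(1.26 + 0) = −4.0446.
Balance: K_1 = K_2 − x×(3.21 − 2.85), so x = (K_2 − K_1)/(3.21 − 2.85) = 8.4758/0.36 = 23.5 km.

23.5 km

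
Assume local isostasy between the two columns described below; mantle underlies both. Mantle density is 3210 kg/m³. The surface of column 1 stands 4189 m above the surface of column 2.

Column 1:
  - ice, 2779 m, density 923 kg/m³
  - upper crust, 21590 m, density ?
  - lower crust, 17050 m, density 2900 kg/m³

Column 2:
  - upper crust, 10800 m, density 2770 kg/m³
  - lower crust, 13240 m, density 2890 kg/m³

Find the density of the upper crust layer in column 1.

Take the compensation level at the base of the deeper column (depth z_c below the surface of column 1) and equate Σ ρ_i t_i down to z_c; mantle fills any gap and the z_c terms cancel.
Column 1: 2779×923 + 21590×ρ + 17050×2900 + (z_c − 41419)×3210
Column 2: 4189×0 + 10800×2770 + 13240×2890 + (z_c − 4189 − 24040)×3210
The z_c×3210 term appears on both sides and cancels. Collect the known terms of each column as K = Σ(ρt)_known − 3210 × (depth of known layers): K_1 = 52010017 − 3210×41419 = −80944973; K_2 = 68179600 − 3210×(4189 + 24040) = −22435490.
Balance: K_1 + 21590×ρ = K_2, so ρ = (K_2 − K_1)/21590 = 58509500/21590 = 2710 kg/m³.

2710 kg/m³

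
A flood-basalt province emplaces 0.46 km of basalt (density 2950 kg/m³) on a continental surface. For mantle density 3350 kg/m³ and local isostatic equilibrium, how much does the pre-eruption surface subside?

0.405 km

Subaerial loading: s = t ρ_load / ρ_m.
s = 0.46 km × 2950/3350 = 0.405 km.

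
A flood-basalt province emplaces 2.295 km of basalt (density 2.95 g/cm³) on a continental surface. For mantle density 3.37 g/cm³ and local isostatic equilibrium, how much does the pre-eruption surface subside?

2.01 km

Subaerial loading: s = t ρ_load / ρ_m.
s = 2.295 km × 2.95/3.37 = 2.01 km.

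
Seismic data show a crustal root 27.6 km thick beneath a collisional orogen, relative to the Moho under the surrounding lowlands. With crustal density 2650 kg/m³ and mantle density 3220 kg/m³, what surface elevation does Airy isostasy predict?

5.94 km

Equating mass per unit area of the two columns: ρ_c h = (ρ_m − ρ_c) r.
h = r (ρ_m − ρ_c) / ρ_c = 27.6 km × (3220 − 2650) / 2650 = 5.94 km.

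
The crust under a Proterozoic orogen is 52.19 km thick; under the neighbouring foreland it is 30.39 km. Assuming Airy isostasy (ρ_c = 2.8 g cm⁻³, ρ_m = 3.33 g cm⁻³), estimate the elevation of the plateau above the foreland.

3.47 km

Excess crust Δ = 52.19 km − 30.39 km = 21.8 km, split between elevation h and root r with h + r = Δ.
Airy balance ρ_c h = (ρ_m − ρ_c) r gives r = h ρ_c/(ρ_m − ρ_c), so h (1 + ρ_c/(ρ_m − ρ_c)) = Δ, i.e. h = Δ (ρ_m − ρ_c)/ρ_m.
h = 21.8 km × 0.53/3.33 = 3.47 km.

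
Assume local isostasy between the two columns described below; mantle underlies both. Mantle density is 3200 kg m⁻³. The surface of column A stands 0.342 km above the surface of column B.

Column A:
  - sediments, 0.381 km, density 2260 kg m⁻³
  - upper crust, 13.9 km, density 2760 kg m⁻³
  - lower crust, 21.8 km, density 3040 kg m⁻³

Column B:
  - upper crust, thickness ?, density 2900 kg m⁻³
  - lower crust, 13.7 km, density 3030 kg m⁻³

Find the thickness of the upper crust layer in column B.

21.8 km

Take the compensation level at the base of the deeper column (depth z_c below the surface of column A) and equate Σ ρ_i t_i down to z_c; mantle fills any gap and the z_c terms cancel.
Column A: 0.381×2260 + 13.9×2760 + 21.8×3040 + (z_c − 36.081)×3200
Column B: 0.342×0 + x×2900 + 13.7×3030 + (z_c − 0.342 − 13.7 − x)×3200
The z_c×3200 term appears on both sides and cancels. Collect the known terms of each column as K = Σ(ρt)_known − 3200 × (depth of known layers): K_A = 105497.06 − 3200×36.081 = −9962.14; K_B = 41511 − 3200×(0.342 + 13.7) = −3423.4.
Balance: K_A = K_B − x×(3200 − 2900), so x = (K_B − K_A)/(3200 − 2900) = 6538.74/300 = 21.8 km.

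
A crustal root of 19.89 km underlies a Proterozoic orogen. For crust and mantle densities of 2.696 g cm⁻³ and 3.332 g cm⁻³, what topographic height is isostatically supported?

Equating mass per unit area of the two columns: ρ_c h = (ρ_m − ρ_c) r.
h = r (ρ_m − ρ_c) / ρ_c = 19.89 km × (3.332 − 2.696) / 2.696 = 4.69 km.

4.69 km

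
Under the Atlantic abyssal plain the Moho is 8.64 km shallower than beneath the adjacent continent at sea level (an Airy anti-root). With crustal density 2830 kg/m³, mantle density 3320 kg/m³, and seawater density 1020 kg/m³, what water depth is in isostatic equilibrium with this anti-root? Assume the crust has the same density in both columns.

2.34 km

Replacing a thickness d of crust by seawater at the top must be balanced by replacing crust with mantle at the base: d (ρ_c − ρ_w) = a (ρ_m − ρ_c).
d = a (ρ_m − ρ_c)/(ρ_c − ρ_w) = 8.64 km × 490/1810 = 2.34 km.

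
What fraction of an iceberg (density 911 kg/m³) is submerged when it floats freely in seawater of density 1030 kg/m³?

Submerged fraction = ρ_obj/ρ_fluid = 911/1030 = 88.4%.

88.4%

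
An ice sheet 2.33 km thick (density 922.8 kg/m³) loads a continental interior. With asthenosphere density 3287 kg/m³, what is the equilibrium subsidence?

0.654 km

Equating mass per unit area of the two columns: the ice load ρ_ice t is balanced by mantle displaced below, ρ_m s.
s = t ρ_ice / ρ_m = 2.33 km × 922.8/3287 = 0.654 km.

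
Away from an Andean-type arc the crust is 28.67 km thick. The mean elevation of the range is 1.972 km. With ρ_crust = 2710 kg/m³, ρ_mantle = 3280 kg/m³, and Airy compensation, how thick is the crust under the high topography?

40 km

Root depth r = h ρ_c / (ρ_m − ρ_c) = 1.972 km × 2710 / 570 = 9.376 km.
Total thickness = T + h + r = 28.67 km + 1.972 km + 9.376 km = 40 km.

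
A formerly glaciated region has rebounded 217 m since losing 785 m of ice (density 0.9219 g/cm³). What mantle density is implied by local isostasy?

ρ_m = ρ_ice t / u = 0.9219 × 785 m/217 m = 3.33 g/cm³.

3.33 g/cm³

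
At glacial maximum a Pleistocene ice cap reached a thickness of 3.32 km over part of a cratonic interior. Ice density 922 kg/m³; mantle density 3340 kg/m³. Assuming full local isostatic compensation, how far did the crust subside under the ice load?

0.916 km

In Airy isostatic equilibrium: the ice load ρ_ice t is balanced by mantle displaced below, ρ_m s.
s = t ρ_ice / ρ_m = 3.32 km × 922/3340 = 0.916 km.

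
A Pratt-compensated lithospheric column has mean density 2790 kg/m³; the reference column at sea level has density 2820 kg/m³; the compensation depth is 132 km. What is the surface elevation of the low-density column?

ρ_ref D = ρ (D + h) → h = D (ρ_ref − ρ)/ρ.
h = 132 km × (2820 − 2790)/2790 = 1.42 km.

1.42 km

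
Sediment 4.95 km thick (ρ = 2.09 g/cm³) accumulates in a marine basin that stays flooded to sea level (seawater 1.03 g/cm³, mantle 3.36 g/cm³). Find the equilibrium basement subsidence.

Submarine loading: the sediment displaces seawater, and the subsidence is in turn flooded, so s (ρ_m − ρ_w) = t (ρ_sed − ρ_w).
s = 4.95 km × (2.09 − 1.03) / (3.36 − 1.03) = 2.25 km.

2.25 km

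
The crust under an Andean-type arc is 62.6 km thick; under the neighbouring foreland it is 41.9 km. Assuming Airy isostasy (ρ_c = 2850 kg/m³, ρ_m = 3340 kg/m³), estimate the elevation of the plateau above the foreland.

Excess crust Δ = 62.6 km − 41.9 km = 20.7 km, split between elevation h and root r with h + r = Δ.
Airy balance ρ_c h = (ρ_m − ρ_c) r gives r = h ρ_c/(ρ_m − ρ_c), so h (1 + ρ_c/(ρ_m − ρ_c)) = Δ, i.e. h = Δ (ρ_m − ρ_c)/ρ_m.
h = 20.7 km × 490/3340 = 3.04 km.

3.04 km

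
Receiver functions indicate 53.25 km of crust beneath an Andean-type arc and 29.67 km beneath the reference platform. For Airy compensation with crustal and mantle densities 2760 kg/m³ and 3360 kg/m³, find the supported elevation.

Excess crust Δ = 53.25 km − 29.67 km = 23.58 km, split between elevation h and root r with h + r = Δ.
Airy balance ρ_c h = (ρ_m − ρ_c) r gives r = h ρ_c/(ρ_m − ρ_c), so h (1 + ρ_c/(ρ_m − ρ_c)) = Δ, i.e. h = Δ (ρ_m − ρ_c)/ρ_m.
h = 23.58 km × 600/3360 = 4.21 km.

4.21 km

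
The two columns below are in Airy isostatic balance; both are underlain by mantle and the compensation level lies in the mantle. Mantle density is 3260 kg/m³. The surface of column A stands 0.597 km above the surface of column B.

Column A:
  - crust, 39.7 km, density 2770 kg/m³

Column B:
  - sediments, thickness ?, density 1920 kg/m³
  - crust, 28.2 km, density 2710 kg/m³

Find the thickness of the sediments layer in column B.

1.49 km

Take the compensation level at the base of the deeper column (depth z_c below the surface of column A) and equate Σ ρ_i t_i down to z_c; mantle fills any gap and the z_c terms cancel.
Column A: 39.7×2770 + (z_c − 39.7)×3260
Column B: 0.597×0 + x×1920 + 28.2×2710 + (z_c − 0.597 − 28.2 − x)×3260
The z_c×3260 term appears on both sides and cancels. Collect the known terms of each column as K = Σ(ρt)_known − 3260 × (depth of known layers): K_A = 109969 − 3260×39.7 = −19453; K_B = 76422 − 3260×(0.597 + 28.2) = −17456.22.
Balance: K_A = K_B − x×(3260 − 1920), so x = (K_B − K_A)/(3260 − 1920) = 1996.78/1340 = 1.49 km.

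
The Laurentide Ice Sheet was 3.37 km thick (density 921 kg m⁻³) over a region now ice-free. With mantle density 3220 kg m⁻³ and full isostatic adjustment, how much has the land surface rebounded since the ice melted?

Removing the load lets mantle flow back in; uplift u satisfies ρ_ice t = ρ_m u.
u = t ρ_ice/ρ_m = 3.37 km × 921/3220 = 0.964 km.

0.964 km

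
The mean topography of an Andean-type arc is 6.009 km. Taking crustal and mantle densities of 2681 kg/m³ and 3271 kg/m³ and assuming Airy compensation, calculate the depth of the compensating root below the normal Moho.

27.3 km

By Archimedes' principle applied to the lithosphere: the weight of the topography is balanced by the buoyancy of the root, ρ_c h = (ρ_m − ρ_c) r.
r = h · ρ_c / (ρ_m − ρ_c) = 6.009 km × 2681 / (3271 − 2681) = 27.3 km.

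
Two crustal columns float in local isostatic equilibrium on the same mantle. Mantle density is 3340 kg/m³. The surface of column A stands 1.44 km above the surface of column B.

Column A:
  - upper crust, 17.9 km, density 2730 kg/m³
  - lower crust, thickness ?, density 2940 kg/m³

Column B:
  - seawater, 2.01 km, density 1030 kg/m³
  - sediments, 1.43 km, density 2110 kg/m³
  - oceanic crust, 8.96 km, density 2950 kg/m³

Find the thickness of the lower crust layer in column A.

Take the compensation level at the base of the deeper column (depth z_c below the surface of column A) and equate Σ ρ_i t_i down to z_c; mantle fills any gap and the z_c terms cancel.
Column A: 17.9×2730 + x×2940 + (z_c − 17.9 − x)×3340
Column B: 1.44×0 + 2.01×1030 + 1.43×2110 + 8.96×2950 + (z_c − 1.44 − 12.4)×3340
The z_c×3340 term appears on both sides and cancels. Collect the known terms of each column as K = Σ(ρt)_known − 3340 × (depth of known layers): K_A = 48867 − 3340×17.9 = −10919; K_B = 31519.6 − 3340×(1.44 + 12.4) = −14706.
Balance: K_A − x×(3340 − 2940) = K_B, so x = (K_A − K_B)/(3340 − 2940) = 3787/400 = 9.47 km.

9.47 km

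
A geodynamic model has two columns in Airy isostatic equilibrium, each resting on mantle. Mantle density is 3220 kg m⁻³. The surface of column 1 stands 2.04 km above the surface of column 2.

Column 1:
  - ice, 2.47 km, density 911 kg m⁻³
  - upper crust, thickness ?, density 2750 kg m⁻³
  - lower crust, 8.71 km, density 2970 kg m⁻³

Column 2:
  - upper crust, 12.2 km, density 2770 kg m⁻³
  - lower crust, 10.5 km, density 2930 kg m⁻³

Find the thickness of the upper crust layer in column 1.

15.4 km

Take the compensation level at the base of the deeper column (depth z_c below the surface of column 1) and equate Σ ρ_i t_i down to z_c; mantle fills any gap and the z_c terms cancel.
Column 1: 2.47×911 + x×2750 + 8.71×2970 + (z_c − 11.18 − x)×3220
Column 2: 2.04×0 + 12.2×2770 + 10.5×2930 + (z_c − 2.04 − 22.7)×3220
The z_c×3220 term appears on both sides and cancels. Collect the known terms of each column as K = Σ(ρt)_known − 3220 × (depth of known layers): K_1 = 28118.87 − 3220×11.18 = −7880.73; K_2 = 64559 − 3220×(2.04 + 22.7) = −15103.8.
Balance: K_1 − x×(3220 − 2750) = K_2, so x = (K_1 − K_2)/(3220 − 2750) = 7223.07/470 = 15.4 km.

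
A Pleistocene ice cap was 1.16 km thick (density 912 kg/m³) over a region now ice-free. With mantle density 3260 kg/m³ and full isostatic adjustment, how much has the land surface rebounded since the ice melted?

Removing the load lets mantle flow back in; uplift u satisfies ρ_ice t = ρ_m u.
u = t ρ_ice/ρ_m = 1.16 km × 912/3260 = 0.325 km.

0.325 km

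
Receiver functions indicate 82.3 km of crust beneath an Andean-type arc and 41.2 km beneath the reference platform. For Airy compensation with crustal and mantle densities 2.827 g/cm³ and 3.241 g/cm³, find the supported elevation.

5.25 km

Excess crust Δ = 82.3 km − 41.2 km = 41.1 km, split between elevation h and root r with h + r = Δ.
Airy balance ρ_c h = (ρ_m − ρ_c) r gives r = h ρ_c/(ρ_m − ρ_c), so h (1 + ρ_c/(ρ_m − ρ_c)) = Δ, i.e. h = Δ (ρ_m − ρ_c)/ρ_m.
h = 41.1 km × 0.414/3.241 = 5.25 km.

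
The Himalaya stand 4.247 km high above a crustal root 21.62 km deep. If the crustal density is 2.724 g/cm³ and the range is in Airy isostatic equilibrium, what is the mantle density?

3.26 g/cm³

Airy balance: ρ_c h = (ρ_m − ρ_c) r → ρ_m = ρ_c (1 + h/r).
ρ_m = 2.724 × (1 + 4.247 km/21.62 km) = 3.26 g/cm³.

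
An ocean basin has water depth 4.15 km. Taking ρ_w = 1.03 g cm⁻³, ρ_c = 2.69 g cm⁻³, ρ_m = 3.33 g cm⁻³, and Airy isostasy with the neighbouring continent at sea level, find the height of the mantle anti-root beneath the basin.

Equating mass per unit area of the two columns: replacing crust with seawater at the top is compensated by replacing crust with mantle at the base: d (ρ_c − ρ_w) = a (ρ_m − ρ_c).
a = d (ρ_c − ρ_w)/(ρ_m − ρ_c) = 4.15 km × 1.66/0.64 = 10.8 km.

10.8 km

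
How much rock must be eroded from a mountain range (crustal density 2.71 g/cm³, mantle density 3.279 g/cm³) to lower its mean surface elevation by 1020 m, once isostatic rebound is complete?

Net drop Δ = e − u = e − e ρ_c/ρ_m = e (ρ_m − ρ_c)/ρ_m.
e = Δ ρ_m/(ρ_m − ρ_c) = 1020 m × 3.279/0.569 = 5880 m.

5880 m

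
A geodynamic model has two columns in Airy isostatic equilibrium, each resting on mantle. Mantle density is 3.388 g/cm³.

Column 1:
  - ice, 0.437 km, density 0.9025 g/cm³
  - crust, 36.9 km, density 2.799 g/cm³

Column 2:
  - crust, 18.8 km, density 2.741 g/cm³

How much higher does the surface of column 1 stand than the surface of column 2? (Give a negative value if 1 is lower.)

For any compensation level in the mantle, the mantle terms cancel and isostasy reduces to e = (Σt_1 − Σt_2) − (Σ(ρt)_1 − Σ(ρt)_2) / ρ_m.
Σt_1 = 37.337 km; Σt_2 = 18.8 km; Σ(ρt)_1 = 103.677493; Σ(ρt)_2 = 51.5308 (in km·g/cm³).
e = (37.337 − 18.8) − (103.677493 − 51.5308) / 3.388 = 3.15 km.

3.15 km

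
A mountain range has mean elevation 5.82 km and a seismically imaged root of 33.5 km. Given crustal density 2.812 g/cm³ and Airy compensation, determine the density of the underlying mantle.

3.3 g/cm³

Airy balance: ρ_c h = (ρ_m − ρ_c) r → ρ_m = ρ_c (1 + h/r).
ρ_m = 2.812 × (1 + 5.82 km/33.5 km) = 3.3 g/cm³.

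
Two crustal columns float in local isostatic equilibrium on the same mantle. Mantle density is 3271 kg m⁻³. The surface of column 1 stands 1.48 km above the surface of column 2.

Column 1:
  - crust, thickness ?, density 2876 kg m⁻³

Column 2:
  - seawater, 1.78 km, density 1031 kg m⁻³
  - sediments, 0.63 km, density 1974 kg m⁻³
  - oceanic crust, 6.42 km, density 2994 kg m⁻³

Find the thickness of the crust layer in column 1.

Take the compensation level at the base of the deeper column (depth z_c below the surface of column 1) and equate Σ ρ_i t_i down to z_c; mantle fills any gap and the z_c terms cancel.
Column 1: x×2876 + (z_c − 0 − x)×3271
Column 2: 1.48×0 + 1.78×1031 + 0.63×1974 + 6.42×2994 + (z_c − 1.48 − 8.83)×3271
The z_c×3271 term appears on both sides and cancels. Collect the known terms of each column as K = Σ(ρt)_known − 3271 × (depth of known layers): K_1 = 0 − 3271×0 = 0; K_2 = 22300.28 − 3271×(1.48 + 8.83) = −11423.73.
Balance: K_1 − x×(3271 − 2876) = K_2, so x = (K_1 − K_2)/(3271 − 2876) = 11423.7/395 = 28.9 km.

28.9 km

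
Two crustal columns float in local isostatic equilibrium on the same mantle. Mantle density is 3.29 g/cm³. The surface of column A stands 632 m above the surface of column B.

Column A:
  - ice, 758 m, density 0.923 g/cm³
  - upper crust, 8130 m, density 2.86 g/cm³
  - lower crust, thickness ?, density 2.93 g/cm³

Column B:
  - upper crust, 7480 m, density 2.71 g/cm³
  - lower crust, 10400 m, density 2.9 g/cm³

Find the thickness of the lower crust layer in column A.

14400 m

Take the compensation level at the base of the deeper column (depth z_c below the surface of column A) and equate Σ ρ_i t_i down to z_c; mantle fills any gap and the z_c terms cancel.
Column A: 758×0.923 + 8130×2.86 + x×2.93 + (z_c − 8888 − x)×3.29
Column B: 632×0 + 7480×2.71 + 10400×2.9 + (z_c − 632 − 17880)×3.29
The z_c×3.29 term appears on both sides and cancels. Collect the known terms of each column as K = Σ(ρt)_known − 3.29 × (depth of known layers): K_A = 23951.434 − 3.29×8888 = −5290.086; K_B = 50430.8 − 3.29×(632 + 17880) = −10473.68.
Balance: K_A − x×(3.29 − 2.93) = K_B, so x = (K_A − K_B)/(3.29 − 2.93) = 5183.59/0.36 = 14400 m.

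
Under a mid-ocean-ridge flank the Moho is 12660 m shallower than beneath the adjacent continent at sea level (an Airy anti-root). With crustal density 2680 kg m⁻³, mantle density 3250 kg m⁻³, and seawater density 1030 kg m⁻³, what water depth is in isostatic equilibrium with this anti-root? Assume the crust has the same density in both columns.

4370 m

Replacing a thickness d of crust by seawater at the top must be balanced by replacing crust with mantle at the base: d (ρ_c − ρ_w) = a (ρ_m − ρ_c).
d = a (ρ_m − ρ_c)/(ρ_c − ρ_w) = 12660 m × 570/1650 = 4370 m.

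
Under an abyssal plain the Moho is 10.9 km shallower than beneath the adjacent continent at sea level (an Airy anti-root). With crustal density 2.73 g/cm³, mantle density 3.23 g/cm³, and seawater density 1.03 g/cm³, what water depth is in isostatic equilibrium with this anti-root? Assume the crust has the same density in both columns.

3.21 km

Replacing a thickness d of crust by seawater at the top must be balanced by replacing crust with mantle at the base: d (ρ_c − ρ_w) = a (ρ_m − ρ_c).
d = a (ρ_m − ρ_c)/(ρ_c − ρ_w) = 10.9 km × 0.5/1.7 = 3.21 km.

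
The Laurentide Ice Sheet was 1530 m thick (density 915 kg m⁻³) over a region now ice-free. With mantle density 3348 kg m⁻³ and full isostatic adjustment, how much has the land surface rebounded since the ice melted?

418 m

Removing the load lets mantle flow back in; uplift u satisfies ρ_ice t = ρ_m u.
u = t ρ_ice/ρ_m = 1530 m × 915/3348 = 418 m.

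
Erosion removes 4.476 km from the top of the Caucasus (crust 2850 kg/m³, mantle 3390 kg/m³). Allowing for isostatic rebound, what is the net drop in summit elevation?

Rebound u = e ρ_c/ρ_m = 4.476 km × 2850/3390 = 3.763 km.
Net surface drop = e − u = 4.476 km − 3.763 km = e (ρ_m − ρ_c)/ρ_m = 0.713 km.

0.713 km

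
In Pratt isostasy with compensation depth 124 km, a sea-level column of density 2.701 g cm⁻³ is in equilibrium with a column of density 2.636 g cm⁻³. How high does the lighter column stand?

3.06 km

ρ_ref D = ρ (D + h) → h = D (ρ_ref − ρ)/ρ.
h = 124 km × (2.701 − 2.636)/2.636 = 3.06 km.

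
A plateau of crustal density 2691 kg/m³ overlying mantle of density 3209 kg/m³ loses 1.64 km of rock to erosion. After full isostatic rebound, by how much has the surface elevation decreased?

0.265 km

Rebound u = e ρ_c/ρ_m = 1.64 km × 2691/3209 = 1.375 km.
Net surface drop = e − u = 1.64 km − 1.375 km = e (ρ_m − ρ_c)/ρ_m = 0.265 km.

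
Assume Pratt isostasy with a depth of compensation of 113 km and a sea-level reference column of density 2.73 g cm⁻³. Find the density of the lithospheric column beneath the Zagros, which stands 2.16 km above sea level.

Pratt balance: ρ_ref D = ρ (D + h).
ρ = ρ_ref D/(D + h) = 2.73 × 113 km/(113 km + 2.16 km) = 2.68 g cm⁻³.

2.68 g cm⁻³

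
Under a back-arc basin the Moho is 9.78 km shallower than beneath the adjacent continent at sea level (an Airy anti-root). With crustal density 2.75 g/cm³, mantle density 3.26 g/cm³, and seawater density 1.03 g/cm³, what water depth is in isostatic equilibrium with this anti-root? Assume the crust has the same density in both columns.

Replacing a thickness d of crust by seawater at the top must be balanced by replacing crust with mantle at the base: d (ρ_c − ρ_w) = a (ρ_m − ρ_c).
d = a (ρ_m − ρ_c)/(ρ_c − ρ_w) = 9.78 km × 0.51/1.72 = 2.9 km.

2.9 km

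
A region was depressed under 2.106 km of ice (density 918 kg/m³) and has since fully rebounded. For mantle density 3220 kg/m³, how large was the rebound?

0.6 km

Removing the load lets mantle flow back in; uplift u satisfies ρ_ice t = ρ_m u.
u = t ρ_ice/ρ_m = 2.106 km × 918/3220 = 0.6 km.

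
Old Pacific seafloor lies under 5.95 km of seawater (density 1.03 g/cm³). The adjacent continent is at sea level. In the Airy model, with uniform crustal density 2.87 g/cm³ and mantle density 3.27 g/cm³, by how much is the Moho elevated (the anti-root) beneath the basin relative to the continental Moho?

Balancing pressure at the compensation depth: replacing crust with seawater at the top is compensated by replacing crust with mantle at the base: d (ρ_c − ρ_w) = a (ρ_m − ρ_c).
a = d (ρ_c − ρ_w)/(ρ_m − ρ_c) = 5.95 km × 1.84/0.4 = 27.4 km.

27.4 km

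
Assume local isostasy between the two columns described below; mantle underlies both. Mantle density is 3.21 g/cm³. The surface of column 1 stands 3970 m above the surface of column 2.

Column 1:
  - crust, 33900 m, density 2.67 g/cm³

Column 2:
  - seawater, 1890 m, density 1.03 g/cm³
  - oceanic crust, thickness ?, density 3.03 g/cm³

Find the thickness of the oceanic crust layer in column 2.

8010 m

Take the compensation level at the base of the deeper column (depth z_c below the surface of column 1) and equate Σ ρ_i t_i down to z_c; mantle fills any gap and the z_c terms cancel.
Column 1: 33900×2.67 + (z_c − 33900)×3.21
Column 2: 3970×0 + 1890×1.03 + x×3.03 + (z_c − 3970 − 1890 − x)×3.21
The z_c×3.21 term appears on both sides and cancels. Collect the known terms of each column as K = Σ(ρt)_known − 3.21 × (depth of known layers): K_1 = 90513 − 3.21×33900 = −18306; K_2 = 1946.7 − 3.21×(3970 + 1890) = −16863.9.
Balance: K_1 = K_2 − x×(3.21 − 3.03), so x = (K_2 − K_1)/(3.21 − 3.03) = 1442.1/0.18 = 8010 m.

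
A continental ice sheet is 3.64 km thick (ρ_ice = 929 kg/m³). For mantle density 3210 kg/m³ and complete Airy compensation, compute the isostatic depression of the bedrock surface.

1.05 km

Isostatic balance requires: the ice load ρ_ice t is balanced by mantle displaced below, ρ_m s.
s = t ρ_ice / ρ_m = 3.64 km × 929/3210 = 1.05 km.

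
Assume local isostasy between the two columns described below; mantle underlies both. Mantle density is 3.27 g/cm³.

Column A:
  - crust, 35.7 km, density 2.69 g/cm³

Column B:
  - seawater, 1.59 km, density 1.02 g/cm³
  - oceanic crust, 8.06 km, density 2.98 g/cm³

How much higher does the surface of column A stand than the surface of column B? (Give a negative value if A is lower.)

4.52 km

For any compensation level in the mantle, the mantle terms cancel and isostasy reduces to e = (Σt_A − Σt_B) − (Σ(ρt)_A − Σ(ρt)_B) / ρ_m.
Σt_A = 35.7 km; Σt_B = 9.65 km; Σ(ρt)_A = 96.033; Σ(ρt)_B = 25.6406 (in km·g/cm³).
e = (35.7 − 9.65) − (96.033 − 25.6406) / 3.27 = 4.52 km.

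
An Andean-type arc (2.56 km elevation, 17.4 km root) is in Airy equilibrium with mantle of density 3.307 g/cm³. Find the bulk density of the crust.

2.88 g/cm³

ρ_c h = (ρ_m − ρ_c) r → ρ_c (h + r) = ρ_m r → ρ_c = ρ_m r / (h + r).
ρ_c = 3.307 × 17.4 km / (2.56 km + 17.4 km) = 2.88 g/cm³.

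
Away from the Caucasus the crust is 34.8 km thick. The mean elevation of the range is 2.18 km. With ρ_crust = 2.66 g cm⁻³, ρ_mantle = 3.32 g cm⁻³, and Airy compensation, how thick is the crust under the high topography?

Root depth r = h ρ_c / (ρ_m − ρ_c) = 2.18 km × 2.66 / 0.66 = 8.786 km.
Total thickness = T + h + r = 34.8 km + 2.18 km + 8.786 km = 45.8 km.

45.8 km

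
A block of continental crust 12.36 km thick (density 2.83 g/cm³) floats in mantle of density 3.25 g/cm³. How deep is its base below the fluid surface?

10.8 km

Draft d = t ρ_obj/ρ_fluid = 12.36 km × 2.83/3.25 = 10.8 km.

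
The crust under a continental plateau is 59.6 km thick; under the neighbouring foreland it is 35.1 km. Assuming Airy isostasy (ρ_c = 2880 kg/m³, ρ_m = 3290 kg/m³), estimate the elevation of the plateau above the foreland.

Excess crust Δ = 59.6 km − 35.1 km = 24.5 km, split between elevation h and root r with h + r = Δ.
Airy balance ρ_c h = (ρ_m − ρ_c) r gives r = h ρ_c/(ρ_m − ρ_c), so h (1 + ρ_c/(ρ_m − ρ_c)) = Δ, i.e. h = Δ (ρ_m − ρ_c)/ρ_m.
h = 24.5 km × 410/3290 = 3.05 km.

3.05 km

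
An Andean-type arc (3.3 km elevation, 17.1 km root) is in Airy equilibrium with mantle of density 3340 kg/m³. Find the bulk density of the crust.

ρ_c h = (ρ_m − ρ_c) r → ρ_c (h + r) = ρ_m r → ρ_c = ρ_m r / (h + r).
ρ_c = 3340 × 17.1 km / (3.3 km + 17.1 km) = 2800 kg/m³.

2800 kg/m³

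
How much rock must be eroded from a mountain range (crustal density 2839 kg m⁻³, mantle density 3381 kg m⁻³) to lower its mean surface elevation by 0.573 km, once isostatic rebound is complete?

Net drop Δ = e − u = e − e ρ_c/ρ_m = e (ρ_m − ρ_c)/ρ_m.
e = Δ ρ_m/(ρ_m − ρ_c) = 0.573 km × 3381/542 = 3.57 km.

3.57 km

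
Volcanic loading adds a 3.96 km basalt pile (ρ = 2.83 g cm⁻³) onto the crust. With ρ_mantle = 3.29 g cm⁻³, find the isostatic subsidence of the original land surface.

3.41 km

Subaerial loading: s = t ρ_load / ρ_m.
s = 3.96 km × 2.83/3.29 = 3.41 km.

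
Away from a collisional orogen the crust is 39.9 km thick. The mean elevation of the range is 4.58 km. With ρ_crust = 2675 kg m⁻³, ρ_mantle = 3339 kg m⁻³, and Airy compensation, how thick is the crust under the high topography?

Root depth r = h ρ_c / (ρ_m − ρ_c) = 4.58 km × 2675 / 664 = 18.45 km.
Total thickness = T + h + r = 39.9 km + 4.58 km + 18.45 km = 62.9 km.

62.9 km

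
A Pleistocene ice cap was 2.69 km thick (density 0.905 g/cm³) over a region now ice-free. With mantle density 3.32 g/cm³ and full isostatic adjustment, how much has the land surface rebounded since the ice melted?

Removing the load lets mantle flow back in; uplift u satisfies ρ_ice t = ρ_m u.
u = t ρ_ice/ρ_m = 2.69 km × 0.905/3.32 = 0.733 km.

0.733 km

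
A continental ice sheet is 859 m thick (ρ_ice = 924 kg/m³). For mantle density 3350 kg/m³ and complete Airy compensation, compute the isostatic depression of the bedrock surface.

237 m

Balancing pressure at the compensation depth: the ice load ρ_ice t is balanced by mantle displaced below, ρ_m s.
s = t ρ_ice / ρ_m = 859 m × 924/3350 = 237 m.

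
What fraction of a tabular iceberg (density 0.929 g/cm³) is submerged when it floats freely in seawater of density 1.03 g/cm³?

Submerged fraction = ρ_obj/ρ_fluid = 0.929/1.03 = 0.902.

0.902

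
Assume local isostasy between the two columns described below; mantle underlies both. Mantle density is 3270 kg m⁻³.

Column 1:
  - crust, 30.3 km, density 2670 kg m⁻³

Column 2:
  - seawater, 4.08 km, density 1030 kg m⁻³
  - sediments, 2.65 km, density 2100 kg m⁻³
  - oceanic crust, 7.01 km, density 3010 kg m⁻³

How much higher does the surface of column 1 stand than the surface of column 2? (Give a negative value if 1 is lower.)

For any compensation level in the mantle, the mantle terms cancel and isostasy reduces to e = (Σt_1 − Σt_2) − (Σ(ρt)_1 − Σ(ρt)_2) / ρ_m.
Σt_1 = 30.3 km; Σt_2 = 13.74 km; Σ(ρt)_1 = 80901; Σ(ρt)_2 = 30867.5 (in km·kg m⁻³).
e = (30.3 − 13.74) − (80901 − 30867.5) / 3270 = 1.26 km.

1.26 km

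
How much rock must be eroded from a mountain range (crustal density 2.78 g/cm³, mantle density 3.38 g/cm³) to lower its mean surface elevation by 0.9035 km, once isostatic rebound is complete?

Net drop Δ = e − u = e − e ρ_c/ρ_m = e (ρ_m − ρ_c)/ρ_m.
e = Δ ρ_m/(ρ_m − ρ_c) = 0.9035 km × 3.38/0.6 = 5.09 km.

5.09 km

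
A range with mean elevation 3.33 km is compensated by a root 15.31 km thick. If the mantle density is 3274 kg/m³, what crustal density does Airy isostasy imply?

ρ_c h = (ρ_m − ρ_c) r → ρ_c (h + r) = ρ_m r → ρ_c = ρ_m r / (h + r).
ρ_c = 3274 × 15.31 km / (3.33 km + 15.31 km) = 2690 kg/m³.

2690 kg/m³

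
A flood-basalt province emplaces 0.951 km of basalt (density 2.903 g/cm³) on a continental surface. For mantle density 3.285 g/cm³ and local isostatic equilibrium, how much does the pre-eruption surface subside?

Subaerial loading: s = t ρ_load / ρ_m.
s = 0.951 km × 2.903/3.285 = 0.84 km.

0.84 km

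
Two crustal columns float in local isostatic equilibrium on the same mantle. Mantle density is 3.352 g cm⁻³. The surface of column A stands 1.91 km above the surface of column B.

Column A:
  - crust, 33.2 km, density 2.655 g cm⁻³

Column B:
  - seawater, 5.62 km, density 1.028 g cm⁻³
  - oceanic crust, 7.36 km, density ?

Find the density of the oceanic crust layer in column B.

Take the compensation level at the base of the deeper column (depth z_c below the surface of column A) and equate Σ ρ_i t_i down to z_c; mantle fills any gap and the z_c terms cancel.
Column A: 33.2×2.655 + (z_c − 33.2)×3.352
Column B: 1.91×0 + 5.62×1.028 + 7.36×ρ + (z_c − 1.91 − 12.98)×3.352
The z_c×3.352 term appears on both sides and cancels. Collect the known terms of each column as K = Σ(ρt)_known − 3.352 × (depth of known layers): K_A = 88.146 − 3.352×33.2 = −23.1404; K_B = 5.77736 − 3.352×(1.91 + 12.98) = −44.13392.
Balance: K_A = K_B + 7.36×ρ, so ρ = (K_A − K_B)/7.36 = 20.9935/7.36 = 2.85 g cm⁻³.

2.85 g cm⁻³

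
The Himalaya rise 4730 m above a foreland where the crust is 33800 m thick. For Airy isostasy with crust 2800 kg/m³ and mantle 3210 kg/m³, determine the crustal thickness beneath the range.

70800 m

Root depth r = h ρ_c / (ρ_m − ρ_c) = 4730 m × 2800 / 410 = 32300 m.
Total thickness = T + h + r = 33800 m + 4730 m + 32300 m = 70800 m.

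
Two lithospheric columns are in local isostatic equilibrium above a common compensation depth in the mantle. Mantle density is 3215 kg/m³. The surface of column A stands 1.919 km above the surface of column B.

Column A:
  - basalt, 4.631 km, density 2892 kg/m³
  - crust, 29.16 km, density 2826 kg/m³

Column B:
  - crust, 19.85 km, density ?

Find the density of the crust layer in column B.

Take the compensation level at the base of the deeper column (depth z_c below the surface of column A) and equate Σ ρ_i t_i down to z_c; mantle fills any gap and the z_c terms cancel.
Column A: 4.631×2892 + 29.16×2826 + (z_c − 33.791)×3215
Column B: 1.919×0 + 19.85×ρ + (z_c − 1.919 − 19.85)×3215
The z_c×3215 term appears on both sides and cancels. Collect the known terms of each column as K = Σ(ρt)_known − 3215 × (depth of known layers): K_A = 95799.012 − 3215×33.791 = −12839.053; K_B = 0 − 3215×(1.919 + 19.85) = −69987.335.
Balance: K_A = K_B + 19.85×ρ, so ρ = (K_A − K_B)/19.85 = 57148.3/19.85 = 2880 kg/m³.

2880 kg/m³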